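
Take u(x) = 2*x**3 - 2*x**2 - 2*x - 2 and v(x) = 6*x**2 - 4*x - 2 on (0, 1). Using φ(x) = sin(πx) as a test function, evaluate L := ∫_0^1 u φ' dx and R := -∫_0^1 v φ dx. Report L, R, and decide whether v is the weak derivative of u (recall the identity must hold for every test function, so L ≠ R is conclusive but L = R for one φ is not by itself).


LHS = 2/π + 24/π^3, RHS = 2/π + 24/π^3. Yes, v = u' weakly.

u(x) = 2*x**3 - 2*x**2 - 2*x - 2, classical derivative u'(x) = 6*x**2 - 4*x - 2.
φ(x) = sin(πx), so φ'(x) = π*cos(π*x).
Note φ(0) = φ(1) = 0, so the boundary term u·φ vanishes.
LHS = ∫_0^1 u(x) φ'(x) dx = ∫_0^1 (2*π*x^3*cos(π*x) - 2*π*x^2*cos(π*x) - 2*π*x*cos(π*x) - 2*π*cos(π*x)) dx. Term by term:
  ∫_0^1 -2*π*cos(π*x) dx = 0;  ∫_0^1 -2*π*x*cos(π*x) dx = 4/π;  ∫_0^1 -2*π*x^2*cos(π*x) dx = 4/π;
  ∫_0^1 2*π*x^3*cos(π*x) dx = -6/π + 24/π^3.
Sum: 0 + 4/π + 4/π + -6/π + 24/π^3 = 2/π + 24/π^3.
So LHS = 2/π + 24/π^3.
∫_0^1 v(x) φ(x) dx = ∫_0^1 (6*x^2*sin(π*x) - 4*x*sin(π*x) - 2*sin(π*x)) dx. Term by term:
  ∫_0^1 -2*sin(π*x) dx = -4/π;  ∫_0^1 -4*x*sin(π*x) dx = -4/π;  ∫_0^1 6*x^2*sin(π*x) dx = -24/π^3 + 6/π.
Sum: -4/π − 4/π + -24/π^3 + 6/π = -24/π^3 - 2/π.
So RHS = -∫_0^1 v(x) φ(x) dx = 2/π + 24/π^3.
LHS = RHS, so the identity holds for this test φ.
Moreover u is smooth here and v(x) = u'(x) = 6*x**2 - 4*x - 2 pointwise, so the identity holds for every test function. Hence v is the weak derivative of u.


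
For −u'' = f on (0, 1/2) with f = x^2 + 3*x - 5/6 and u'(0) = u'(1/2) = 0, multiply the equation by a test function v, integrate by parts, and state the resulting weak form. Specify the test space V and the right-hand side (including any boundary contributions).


V = H^1(0, 1/2) (no boundary constraint on v; u is determined up to an additive constant); weak form: ∫_0^1/2 u'v' dx = ∫_0^1/2 (x^2 + 3*x - 5/6) v dx for all v ∈ V.

Multiply both sides by a test function v and integrate from 0 to 1/2:
  ∫_0^1/2 −u''(x) v(x) dx = ∫_0^1/2 f(x) v(x) dx.
Integrate the LHS by parts once:
  ∫_0^1/2 −u'' v dx = −[u'(x) v(x)]_0^1/2 + ∫_0^1/2 u'(x) v'(x) dx.
Thus ∫_0^1/2 u'(x) v'(x) dx = ∫_0^1/2 f(x) v(x) dx + [u'(x) v(x)]_0^1/2.
Choose V so that boundary terms are either known or forced to vanish.
u has homogeneous Neumann: u'(0) = u'(1/2) = 0. So [u' v]_0^1/2 = 0·v(1/2) − 0·v(0) = 0 for any v; take V = H^1(0, 1/2).
Weak formulation: find u (satisfying any essential BC) such that ∫_0^1/2 u'(x) v'(x) dx = ∫_0^1/2 f v dx for all v ∈ V (homogeneous Neumann, so boundary terms vanish).
Substituting f(x) = x^2 + 3*x - 5/6, the right-hand side is ∫_0^1/2 (x^2 + 3*x - 5/6) v dx.
Compatibility check (pure Neumann): taking v ≡ 1 ∈ V gives 0 = ∫_0^1/2 f dx + (0) − (0), i.e. ∫_0^1/2 f dx must equal u'(0) − u'(1/2) = 0. Indeed ∫_0^1/2 (x^2 + 3*x - 5/6) dx = 0, so the data are compatible. The solution is then unique only up to an additive constant (fix it e.g. by requiring ∫_0^1/2 u dx = 0).


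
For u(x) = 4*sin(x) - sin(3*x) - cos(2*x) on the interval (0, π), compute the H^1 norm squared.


||u||_{H^1(0,π)}^2 = 116/3 + 47*π/2

u'(x) = 2*sin(2*x) + 4*cos(x) - 3*cos(3*x).
Expand u² and (u')² and integrate term by term on (0, π), using: for integers n ≥ 1, ∫_0^π sin²(nx) dx = ∫_0^π cos²(nx) dx = π/2; for n ≠ n', ∫_0^π sin(nx)sin(n'x) dx = ∫_0^π cos(nx)cos(n'x) dx = 0; and by product-to-sum, ∫_0^π sin(nx)cos(n'x) dx = ½∫_0^π [sin((n+n')x) + sin((n−n')x)] dx, which is 0 when n+n' is even and 2n/(n²−n'²) when n+n' is odd (it need not vanish on (0, π)).
  u² squared terms: (-1)²·∫cos(2x)² dx = 1·π/2 = π/2;  (-1)²·∫sin(3x)² dx = 1·π/2 = π/2;  (4)²·∫sin(x)² dx = 16·π/2 = 8*π.
  u² cross terms: 2·(-1)·(-1)·∫cos(2x)·sin(3x) dx = 2·(6/5) = 12/5;  2·(-1)·(4)·∫cos(2x)·sin(x) dx = -8·(-2/3) = 16/3;  2·(-1)·(4)·∫sin(3x)·sin(x) dx = -8·(0) = 0.
  So ∫_0^π u² dx = π/2 + π/2 + 8*π + 12/5 + 16/3 + 0 = 116/15 + 9*π.
  (u')² squared terms: (-3)²·∫cos(3x)² dx = 9·π/2 = 9*π/2;  (2)²·∫sin(2x)² dx = 4·π/2 = 2*π;  (4)²·∫cos(x)² dx = 16·π/2 = 8*π.
  (u')² cross terms: 2·(-3)·(2)·∫cos(3x)·sin(2x) dx = -12·(-4/5) = 48/5;  2·(-3)·(4)·∫cos(3x)·cos(x) dx = -24·(0) = 0;  2·(2)·(4)·∫sin(2x)·cos(x) dx = 16·(4/3) = 64/3.
  So ∫_0^π (u')² dx = 9*π/2 + 2*π + 8*π + 48/5 + 0 + 64/3 = 464/15 + 29*π/2.
||u||_{H^1}^2 = (116/15 + 9*π) + (464/15 + 29*π/2) = 116/3 + 47*π/2.


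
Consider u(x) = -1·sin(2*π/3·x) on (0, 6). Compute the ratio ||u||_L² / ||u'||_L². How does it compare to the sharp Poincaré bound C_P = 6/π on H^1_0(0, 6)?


||u||_L² / ||u'||_L² = 3/(2*π) < C_P = 6/π.

u(x) = -1·sin(2*π/3·x), so u'(x) = -2*π*cos(2*π*x/3)/3.
Writing u(x) = A·sin(kπx/L) with A = -1 and k = 4, use ∫_0^L sin²(kπx/L) dx = L/2 and ∫_0^L cos²(kπx/L) dx = L/2.
u² = 1·sin²(2*π/3·x) and (u')² = 4*π^2/9·cos²(2*π/3·x), and each of sin², cos² integrates to L/2 = 3 over (0, 6).
∫_0^6 u² dx = 3, so ||u||_L² = sqrt(3).
∫_0^6 (u')² dx = 4*π^2/3, so ||u'||_L² = 2*sqrt(3)*π/3.
Ratio ||u||_L² / ||u'||_L² = 3/(2*π).
Sharp Poincaré constant on H^1_0(0, 6) is C_P = L/π = 6/π, achieved by sin(π/6·x).
This is the k = 4 harmonic; the ratio L/(kπ) is strictly less than C_P = L/π, consistent with the sharp inequality ||u||_L² ≤ C_P ||u'||_L².


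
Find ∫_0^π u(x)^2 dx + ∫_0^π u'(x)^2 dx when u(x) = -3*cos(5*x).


||u||_{H^1(0,π)}^2 = 117*π

u'(x) = 15*sin(5*x).
Expand u² and (u')² and integrate term by term on (0, π), using: for integers n ≥ 1, ∫_0^π sin²(nx) dx = ∫_0^π cos²(nx) dx = π/2; for n ≠ n', ∫_0^π sin(nx)sin(n'x) dx = ∫_0^π cos(nx)cos(n'x) dx = 0; and by product-to-sum, ∫_0^π sin(nx)cos(n'x) dx = ½∫_0^π [sin((n+n')x) + sin((n−n')x)] dx, which is 0 when n+n' is even and 2n/(n²−n'²) when n+n' is odd (it need not vanish on (0, π)).
  u² squared terms: (-3)²·∫cos(5x)² dx = 9·π/2 = 9*π/2.
  So ∫_0^π u² dx = 9*π/2.
  (u')² squared terms: (15)²·∫sin(5x)² dx = 225·π/2 = 225*π/2.
  So ∫_0^π (u')² dx = 225*π/2.
||u||_{H^1}^2 = (9*π/2) + (225*π/2) = 117*π.


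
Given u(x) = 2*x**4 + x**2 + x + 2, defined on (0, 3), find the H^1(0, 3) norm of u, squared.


||u||_{H^1}^2 = 2307777/70

The H^1 norm (squared) on an interval (0, L) is
  ||u||_{H^1}^2 = ∫_0^L u(x)^2 dx + ∫_0^L u'(x)^2 dx.
Compute u'(x) = 8*x**3 + 2*x + 1.
Then u(x)^2 = 4*x**8 + 4*x**6 + 4*x**5 + 9*x**4 + 2*x**3 + 5*x**2 + 4*x + 4 and u'(x)^2 = 64*x**6 + 32*x**4 + 16*x**3 + 4*x**2 + 4*x + 1.
Integrate each monomial from 0 to 3 using ∫_0^3 c·x^n dx = c·3^(n+1)/(n+1):
  ∫_0^3 u(x)^2 dx = ∫_0^3 (4*x^8 + 4*x^6 + 4*x^5 + 9*x^4 + 2*x^3 + 5*x^2 + 4*x + 4) dx. Term by term:
    ∫_0^3 4*x^8 dx = 8748;  ∫_0^3 4*x^6 dx = 8748/7;  ∫_0^3 4*x^5 dx = 486;
    ∫_0^3 9*x^4 dx = 2187/5;  ∫_0^3 2*x^3 dx = 81/2;  ∫_0^3 5*x^2 dx = 45;
    ∫_0^3 4*x dx = 18;  ∫_0^3 4 dx = 12.
  Sum: 8748 + 8748/7 + 486 + 2187/5 + 81/2 + 45 + 18 + 12 = 772563/70.
  ∫_0^3 u'(x)^2 dx = ∫_0^3 (64*x^6 + 32*x^4 + 16*x^3 + 4*x^2 + 4*x + 1) dx. Term by term:
    ∫_0^3 64*x^6 dx = 139968/7;  ∫_0^3 32*x^4 dx = 7776/5;  ∫_0^3 16*x^3 dx = 324;
    ∫_0^3 4*x^2 dx = 36;  ∫_0^3 4*x dx = 18;  ∫_0^3 1 dx = 3.
  Sum: 139968/7 + 7776/5 + 324 + 36 + 18 + 3 = 767607/35.
Adding: ||u||_{H^1}^2 = 772563/70 + 767607/35 = 2307777/70.


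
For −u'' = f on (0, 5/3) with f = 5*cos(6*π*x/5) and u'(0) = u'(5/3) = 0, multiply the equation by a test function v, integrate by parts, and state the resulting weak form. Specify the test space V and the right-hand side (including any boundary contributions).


V = H^1(0, 5/3) (no boundary constraint on v; u is determined up to an additive constant); weak form: ∫_0^5/3 u'v' dx = ∫_0^5/3 (5*cos(6*π*x/5)) v dx for all v ∈ V.

Multiply both sides by a test function v and integrate from 0 to 5/3:
  ∫_0^5/3 −u''(x) v(x) dx = ∫_0^5/3 f(x) v(x) dx.
Integrate the LHS by parts once:
  ∫_0^5/3 −u'' v dx = −[u'(x) v(x)]_0^5/3 + ∫_0^5/3 u'(x) v'(x) dx.
Thus ∫_0^5/3 u'(x) v'(x) dx = ∫_0^5/3 f(x) v(x) dx + [u'(x) v(x)]_0^5/3.
Choose V so that boundary terms are either known or forced to vanish.
u has homogeneous Neumann: u'(0) = u'(5/3) = 0. So [u' v]_0^5/3 = 0·v(5/3) − 0·v(0) = 0 for any v; take V = H^1(0, 5/3).
Weak formulation: find u (satisfying any essential BC) such that ∫_0^5/3 u'(x) v'(x) dx = ∫_0^5/3 f v dx for all v ∈ V (homogeneous Neumann, so boundary terms vanish).
Substituting f(x) = 5*cos(6*π*x/5), the right-hand side is ∫_0^5/3 (5*cos(6*π*x/5)) v dx.
Compatibility check (pure Neumann): taking v ≡ 1 ∈ V gives 0 = ∫_0^5/3 f dx + (0) − (0), i.e. ∫_0^5/3 f dx must equal u'(0) − u'(5/3) = 0. Indeed ∫_0^5/3 (5*cos(6*π*x/5)) dx = 0, so the data are compatible. The solution is then unique only up to an additive constant (fix it e.g. by requiring ∫_0^5/3 u dx = 0).


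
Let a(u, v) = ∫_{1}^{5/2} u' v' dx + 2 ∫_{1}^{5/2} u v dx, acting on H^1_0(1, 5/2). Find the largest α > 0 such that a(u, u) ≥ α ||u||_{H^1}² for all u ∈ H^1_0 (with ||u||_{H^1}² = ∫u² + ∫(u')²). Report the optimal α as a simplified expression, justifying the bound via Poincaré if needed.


α = 1

Coercivity of a(·,·) on H^1_0(1, 5/2) means a(u, u) ≥ α ||u||_{H^1}² for every u ∈ H^1_0.
The interval has length L = 3/2, and Poincaré/coercivity depend only on L. Here a(u, u) = ∫(u')² + (2)·∫u².
Here c = 2 ≥ 1, so a(u,u) = ∫(u')² + c∫u² ≥ ∫(u')² + ∫u² = ||u||_{H^1}², i.e. α = 1 works. No larger α is possible: a(u,u) ≥ α||u||_{H^1}² means (1−α)∫(u')² ≥ (α−c)∫u², and for the modes u_n = sin(nπ(x−x₀)/L) (x₀ the left endpoint) one has ∫u_n²/∫(u_n')² = (L/(nπ))² → 0, so a(u_n,u_n)/||u_n||_{H^1}² → 1. Hence the optimal constant is α = 1.
Therefore α = 1.


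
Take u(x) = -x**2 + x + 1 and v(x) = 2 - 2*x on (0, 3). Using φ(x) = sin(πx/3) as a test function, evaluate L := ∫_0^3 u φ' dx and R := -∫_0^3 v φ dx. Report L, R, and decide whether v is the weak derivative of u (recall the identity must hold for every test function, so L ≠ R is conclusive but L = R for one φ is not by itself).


LHS = 12/π, RHS = 6/π. No, v is not the weak derivative of u.

u(x) = -x**2 + x + 1, classical derivative u'(x) = 1 - 2*x.
φ(x) = sin(πx/3), so φ'(x) = π*cos(π*x/3)/3.
Note φ(0) = φ(3) = 0, so the boundary term u·φ vanishes.
LHS = ∫_0^3 u(x) φ'(x) dx = ∫_0^3 (-π*x^2*cos(π*x/3)/3 + π*x*cos(π*x/3)/3 + π*cos(π*x/3)/3) dx. Term by term:
  ∫_0^3 π*cos(π*x/3)/3 dx = 0;  ∫_0^3 -π*x^2*cos(π*x/3)/3 dx = 18/π;  ∫_0^3 π*x*cos(π*x/3)/3 dx = -6/π.
Sum: 0 + 18/π − 6/π = 12/π.
So LHS = 12/π.
∫_0^3 v(x) φ(x) dx = ∫_0^3 (-2*x*sin(π*x/3) + 2*sin(π*x/3)) dx. Term by term:
  ∫_0^3 2*sin(π*x/3) dx = 12/π;  ∫_0^3 -2*x*sin(π*x/3) dx = -18/π.
Sum: 12/π − 18/π = -6/π.
So RHS = -∫_0^3 v(x) φ(x) dx = 6/π.
LHS − RHS = 6/π ≠ 0, so the identity fails.
(For a valid weak derivative the identity must hold for EVERY test function, in particular this one. The failure shows v is NOT the weak derivative of u.)
Correct weak derivative would be u'(x) = 1 - 2*x.


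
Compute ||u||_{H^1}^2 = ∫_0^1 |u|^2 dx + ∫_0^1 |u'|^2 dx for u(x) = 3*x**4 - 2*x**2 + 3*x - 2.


||u||_{H^1}^2 = 807/35

The H^1 norm (squared) on an interval (0, L) is
  ||u||_{H^1}^2 = ∫_0^L u(x)^2 dx + ∫_0^L u'(x)^2 dx.
Compute u'(x) = 12*x**3 - 4*x + 3.
Then u(x)^2 = 9*x**8 - 12*x**6 + 18*x**5 - 8*x**4 - 12*x**3 + 17*x**2 - 12*x + 4 and u'(x)^2 = 144*x**6 - 96*x**4 + 72*x**3 + 16*x**2 - 24*x + 9.
Integrate each monomial from 0 to 1 using ∫_0^1 c·x^n dx = c·1^(n+1)/(n+1):
  ∫_0^1 u(x)^2 dx = ∫_0^1 (9*x^8 - 12*x^6 + 18*x^5 - 8*x^4 - 12*x^3 + 17*x^2 - 12*x + 4) dx. Term by term:
    ∫_0^1 9*x^8 dx = 1;  ∫_0^1 -12*x^6 dx = -12/7;  ∫_0^1 18*x^5 dx = 3;
    ∫_0^1 -8*x^4 dx = -8/5;  ∫_0^1 -12*x^3 dx = -3;  ∫_0^1 17*x^2 dx = 17/3;
    ∫_0^1 -12*x dx = -6;  ∫_0^1 4 dx = 4.
  Sum: 1 − 12/7 + 3 − 8/5 − 3 + 17/3 − 6 + 4 = 142/105.
  ∫_0^1 u'(x)^2 dx = ∫_0^1 (144*x^6 - 96*x^4 + 72*x^3 + 16*x^2 - 24*x + 9) dx. Term by term:
    ∫_0^1 144*x^6 dx = 144/7;  ∫_0^1 -96*x^4 dx = -96/5;  ∫_0^1 72*x^3 dx = 18;
    ∫_0^1 16*x^2 dx = 16/3;  ∫_0^1 -24*x dx = -12;  ∫_0^1 9 dx = 9.
  Sum: 144/7 − 96/5 + 18 + 16/3 − 12 + 9 = 2279/105.
Adding: ||u||_{H^1}^2 = 142/105 + 2279/105 = 807/35.


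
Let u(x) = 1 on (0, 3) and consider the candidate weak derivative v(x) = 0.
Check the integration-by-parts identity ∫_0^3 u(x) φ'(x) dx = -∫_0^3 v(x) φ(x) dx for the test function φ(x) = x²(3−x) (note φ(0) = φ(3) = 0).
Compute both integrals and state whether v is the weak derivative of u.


LHS = 0, RHS = 0. Yes, v = u' weakly.

u(x) = 1, classical derivative u'(x) = 0.
φ(x) = x²(3−x), so φ'(x) = 3*x*(2 - x).
Note φ(0) = φ(3) = 0, so the boundary term u·φ vanishes.
LHS = ∫_0^3 u(x) φ'(x) dx = ∫_0^3 (-3*x^2 + 6*x) dx. Term by term:
  ∫_0^3 -3*x^2 dx = -27;  ∫_0^3 6*x dx = 27.
Sum: -27 + 27 = 0.
So LHS = 0.
∫_0^3 v(x) φ(x) dx = ∫_0^3 (0) dx. Term by term:
  ∫_0^3 0 dx = 0.
So RHS = -∫_0^3 v(x) φ(x) dx = 0.
LHS = RHS, so the identity holds for this test φ.
Moreover u is smooth here and v(x) = u'(x) = 0 pointwise, so the identity holds for every test function. Hence v is the weak derivative of u.


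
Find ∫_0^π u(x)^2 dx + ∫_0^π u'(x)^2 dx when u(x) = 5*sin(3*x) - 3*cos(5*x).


||u||_{H^1(0,π)}^2 = 242*π

u'(x) = 15*sin(5*x) + 15*cos(3*x).
Expand u² and (u')² and integrate term by term on (0, π), using: for integers n ≥ 1, ∫_0^π sin²(nx) dx = ∫_0^π cos²(nx) dx = π/2; for n ≠ n', ∫_0^π sin(nx)sin(n'x) dx = ∫_0^π cos(nx)cos(n'x) dx = 0; and by product-to-sum, ∫_0^π sin(nx)cos(n'x) dx = ½∫_0^π [sin((n+n')x) + sin((n−n')x)] dx, which is 0 when n+n' is even and 2n/(n²−n'²) when n+n' is odd (it need not vanish on (0, π)).
  u² squared terms: (-3)²·∫cos(5x)² dx = 9·π/2 = 9*π/2;  (5)²·∫sin(3x)² dx = 25·π/2 = 25*π/2.
  u² cross terms: 2·(-3)·(5)·∫cos(5x)·sin(3x) dx = -30·(0) = 0.
  So ∫_0^π u² dx = 9*π/2 + 25*π/2 + 0 = 17*π.
  (u')² squared terms: (15)²·∫cos(3x)² dx = 225·π/2 = 225*π/2;  (15)²·∫sin(5x)² dx = 225·π/2 = 225*π/2.
  (u')² cross terms: 2·(15)·(15)·∫cos(3x)·sin(5x) dx = 450·(0) = 0.
  So ∫_0^π (u')² dx = 225*π/2 + 225*π/2 + 0 = 225*π.
||u||_{H^1}^2 = (17*π) + (225*π) = 242*π.


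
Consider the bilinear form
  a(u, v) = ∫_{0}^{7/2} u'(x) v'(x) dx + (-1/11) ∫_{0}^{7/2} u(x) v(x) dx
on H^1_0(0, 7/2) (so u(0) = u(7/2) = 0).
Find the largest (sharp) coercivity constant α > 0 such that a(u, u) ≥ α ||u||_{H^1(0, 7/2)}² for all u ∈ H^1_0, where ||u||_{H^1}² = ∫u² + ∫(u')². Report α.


α = (-49 + 44*π^2)/(11*(4*π^2 + 49))

Coercivity of a(·,·) on H^1_0(0, 7/2) means a(u, u) ≥ α ||u||_{H^1}² for every u ∈ H^1_0.
The interval has length L = 7/2, and Poincaré/coercivity depend only on L. Here a(u, u) = ∫(u')² + (-1/11)·∫u².
Here c = -1/11 < 0 with |c| < (π/L)² = 4*π^2/49, so coercivity still holds. The condition a(u,u) ≥ α||u||_{H^1}² reads (1−α)∫(u')² ≥ (α−c)∫u². Any admissible α is ≤ 1 (rapidly oscillating u have ∫u²/∫(u')² → 0), and α = 1 would force 0 ≥ (1−c)∫u², impossible since c < 1; so 1−α > 0. By the sharp Poincaré inequality on H^1_0 of an interval of length L, ∫(u')² ≥ (π/L)²∫u² with equality for the first sine mode sin(π(x−x₀)/L) (x₀ the left endpoint), so the inequality holds for all u iff (1−α)(π/L)² ≥ α − c, i.e. α ≤ ((π/L)² + c)/((π/L)² + 1) = (1 + c(L/π)²)/(1 + (L/π)²). (Direct route, valid since c ≤ 0: Poincaré gives c∫u² ≥ c(L/π)²∫(u')², so a(u,u) ≥ (1 + c(L/π)²)∫(u')², while ||u||_{H^1}² ≤ (1 + (L/π)²)∫(u')²; dividing yields the same α.) With (π/L)² = 4*π^2/49 and c = -1/11, the largest admissible constant is α = ((π/L)² + c)/((π/L)² + 1).
Simplifying, α = (-49 + 44*π^2)/(11*(4*π^2 + 49)).


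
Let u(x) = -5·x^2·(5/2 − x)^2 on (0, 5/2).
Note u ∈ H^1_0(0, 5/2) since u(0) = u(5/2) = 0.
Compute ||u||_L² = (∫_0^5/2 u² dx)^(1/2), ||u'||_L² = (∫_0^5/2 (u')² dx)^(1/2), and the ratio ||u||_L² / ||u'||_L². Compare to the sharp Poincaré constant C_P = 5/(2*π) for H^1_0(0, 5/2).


||u||_L² / ||u'||_L² = 5*sqrt(3)/12 < C_P = 5/(2*π).

u(x) = -5·x^2·(5/2 − x)^2, so u'(x) = 5*x*(-8*x^2 + 30*x - 25)/2.
u(x) = -5·x^2·(5/2 − x)^2 vanishes at x = 0 and x = 5/2, so u ∈ H^1_0(0, 5/2). Differentiate via the product rule and integrate the resulting polynomials term by term.
  ∫_0^5/2 u² dx = ∫_0^5/2 (25*x^8 - 250*x^7 + 1875*x^6/2 - 3125*x^5/2 + 15625*x^4/16) dx. Term by term:
    ∫_0^5/2 25*x^8 dx = 48828125/4608;  ∫_0^5/2 -250*x^7 dx = -48828125/1024;  ∫_0^5/2 1875*x^6/2 dx = 146484375/1792;
    ∫_0^5/2 -3125*x^5/2 dx = -48828125/768;  ∫_0^5/2 15625*x^4/16 dx = 9765625/512.
  Sum: 48828125/4608 − 48828125/1024 + 146484375/1792 − 48828125/768 + 9765625/512 = 9765625/64512.
  ∫_0^5/2 (u')² dx = ∫_0^5/2 (400*x^6 - 3000*x^5 + 8125*x^4 - 9375*x^3 + 15625*x^2/4) dx. Term by term:
    ∫_0^5/2 400*x^6 dx = 1953125/56;  ∫_0^5/2 -3000*x^5 dx = -1953125/16;  ∫_0^5/2 8125*x^4 dx = 5078125/32;
    ∫_0^5/2 -9375*x^3 dx = -5859375/64;  ∫_0^5/2 15625*x^2/4 dx = 1953125/96.
  Sum: 1953125/56 − 1953125/16 + 5078125/32 − 5859375/64 + 1953125/96 = 390625/1344.
∫_0^5/2 u² dx = 9765625/64512, so ||u||_L² = 3125*sqrt(7)/672.
∫_0^5/2 (u')² dx = 390625/1344, so ||u'||_L² = 625*sqrt(21)/168.
Ratio ||u||_L² / ||u'||_L² = 5*sqrt(3)/12.
Sharp Poincaré constant on H^1_0(0, 5/2) is C_P = L/π = 5/(2*π), achieved by sin(2*π/5·x).
A polynomial bump cannot attain the sharp Poincaré constant (only the first sine eigenfunction does), so the ratio is strictly less than C_P, consistent with ||u||_L² ≤ C_P ||u'||_L².


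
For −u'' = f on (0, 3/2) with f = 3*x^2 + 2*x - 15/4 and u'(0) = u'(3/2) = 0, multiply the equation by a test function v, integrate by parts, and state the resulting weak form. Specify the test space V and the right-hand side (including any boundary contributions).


V = H^1(0, 3/2) (no boundary constraint on v; u is determined up to an additive constant); weak form: ∫_0^3/2 u'v' dx = ∫_0^3/2 (3*x^2 + 2*x - 15/4) v dx for all v ∈ V.

Multiply both sides by a test function v and integrate from 0 to 3/2:
  ∫_0^3/2 −u''(x) v(x) dx = ∫_0^3/2 f(x) v(x) dx.
Integrate the LHS by parts once:
  ∫_0^3/2 −u'' v dx = −[u'(x) v(x)]_0^3/2 + ∫_0^3/2 u'(x) v'(x) dx.
Thus ∫_0^3/2 u'(x) v'(x) dx = ∫_0^3/2 f(x) v(x) dx + [u'(x) v(x)]_0^3/2.
Choose V so that boundary terms are either known or forced to vanish.
u has homogeneous Neumann: u'(0) = u'(3/2) = 0. So [u' v]_0^3/2 = 0·v(3/2) − 0·v(0) = 0 for any v; take V = H^1(0, 3/2).
Weak formulation: find u (satisfying any essential BC) such that ∫_0^3/2 u'(x) v'(x) dx = ∫_0^3/2 f v dx for all v ∈ V (homogeneous Neumann, so boundary terms vanish).
Substituting f(x) = 3*x^2 + 2*x - 15/4, the right-hand side is ∫_0^3/2 (3*x^2 + 2*x - 15/4) v dx.
Compatibility check (pure Neumann): taking v ≡ 1 ∈ V gives 0 = ∫_0^3/2 f dx + (0) − (0), i.e. ∫_0^3/2 f dx must equal u'(0) − u'(3/2) = 0. Indeed ∫_0^3/2 (3*x^2 + 2*x - 15/4) dx = 0, so the data are compatible. The solution is then unique only up to an additive constant (fix it e.g. by requiring ∫_0^3/2 u dx = 0).


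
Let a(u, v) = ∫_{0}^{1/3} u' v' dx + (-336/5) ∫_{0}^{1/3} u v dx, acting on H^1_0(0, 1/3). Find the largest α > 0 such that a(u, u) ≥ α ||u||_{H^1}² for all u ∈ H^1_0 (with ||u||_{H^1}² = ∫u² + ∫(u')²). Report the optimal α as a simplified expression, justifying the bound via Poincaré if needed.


α = 3*(-112 + 15*π^2)/(5*(1 + 9*π^2))

Coercivity of a(·,·) on H^1_0(0, 1/3) means a(u, u) ≥ α ||u||_{H^1}² for every u ∈ H^1_0.
The interval has length L = 1/3, and Poincaré/coercivity depend only on L. Here a(u, u) = ∫(u')² + (-336/5)·∫u².
Here c = -336/5 < 0 with |c| < (π/L)² = 9*π^2, so coercivity still holds. The condition a(u,u) ≥ α||u||_{H^1}² reads (1−α)∫(u')² ≥ (α−c)∫u². Any admissible α is ≤ 1 (rapidly oscillating u have ∫u²/∫(u')² → 0), and α = 1 would force 0 ≥ (1−c)∫u², impossible since c < 1; so 1−α > 0. By the sharp Poincaré inequality on H^1_0 of an interval of length L, ∫(u')² ≥ (π/L)²∫u² with equality for the first sine mode sin(π(x−x₀)/L) (x₀ the left endpoint), so the inequality holds for all u iff (1−α)(π/L)² ≥ α − c, i.e. α ≤ ((π/L)² + c)/((π/L)² + 1) = (1 + c(L/π)²)/(1 + (L/π)²). (Direct route, valid since c ≤ 0: Poincaré gives c∫u² ≥ c(L/π)²∫(u')², so a(u,u) ≥ (1 + c(L/π)²)∫(u')², while ||u||_{H^1}² ≤ (1 + (L/π)²)∫(u')²; dividing yields the same α.) With (π/L)² = 9*π^2 and c = -336/5, the largest admissible constant is α = ((π/L)² + c)/((π/L)² + 1).
Simplifying, α = 3*(-112 + 15*π^2)/(5*(1 + 9*π^2)).


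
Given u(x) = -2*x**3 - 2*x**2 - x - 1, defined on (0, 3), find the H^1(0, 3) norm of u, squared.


||u||_{H^1}^2 = 204474/35

The H^1 norm (squared) on an interval (0, L) is
  ||u||_{H^1}^2 = ∫_0^L u(x)^2 dx + ∫_0^L u'(x)^2 dx.
Compute u'(x) = -6*x**2 - 4*x - 1.
Then u(x)^2 = 4*x**6 + 8*x**5 + 8*x**4 + 8*x**3 + 5*x**2 + 2*x + 1 and u'(x)^2 = 36*x**4 + 48*x**3 + 28*x**2 + 8*x + 1.
Integrate each monomial from 0 to 3 using ∫_0^3 c·x^n dx = c·3^(n+1)/(n+1):
  ∫_0^3 u(x)^2 dx = ∫_0^3 (4*x^6 + 8*x^5 + 8*x^4 + 8*x^3 + 5*x^2 + 2*x + 1) dx. Term by term:
    ∫_0^3 4*x^6 dx = 8748/7;  ∫_0^3 8*x^5 dx = 972;  ∫_0^3 8*x^4 dx = 1944/5;
    ∫_0^3 8*x^3 dx = 162;  ∫_0^3 5*x^2 dx = 45;  ∫_0^3 2*x dx = 9;
    ∫_0^3 1 dx = 3.
  Sum: 8748/7 + 972 + 1944/5 + 162 + 45 + 9 + 3 = 99033/35.
  ∫_0^3 u'(x)^2 dx = ∫_0^3 (36*x^4 + 48*x^3 + 28*x^2 + 8*x + 1) dx. Term by term:
    ∫_0^3 36*x^4 dx = 8748/5;  ∫_0^3 48*x^3 dx = 972;  ∫_0^3 28*x^2 dx = 252;
    ∫_0^3 8*x dx = 36;  ∫_0^3 1 dx = 3.
  Sum: 8748/5 + 972 + 252 + 36 + 3 = 15063/5.
Adding: ||u||_{H^1}^2 = 99033/35 + 15063/5 = 204474/35.


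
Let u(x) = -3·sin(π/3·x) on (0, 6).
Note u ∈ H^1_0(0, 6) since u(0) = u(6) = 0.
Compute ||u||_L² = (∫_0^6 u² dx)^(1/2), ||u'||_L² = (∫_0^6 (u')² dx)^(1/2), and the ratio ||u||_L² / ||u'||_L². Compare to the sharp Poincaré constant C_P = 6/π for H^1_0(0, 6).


||u||_L² / ||u'||_L² = 3/π < C_P = 6/π.

u(x) = -3·sin(π/3·x), so u'(x) = -π*cos(π*x/3).
Writing u(x) = A·sin(kπx/L) with A = -3 and k = 2, use ∫_0^L sin²(kπx/L) dx = L/2 and ∫_0^L cos²(kπx/L) dx = L/2.
u² = 9·sin²(π/3·x) and (u')² = π^2·cos²(π/3·x), and each of sin², cos² integrates to L/2 = 3 over (0, 6).
∫_0^6 u² dx = 27, so ||u||_L² = 3*sqrt(3).
∫_0^6 (u')² dx = 3*π^2, so ||u'||_L² = sqrt(3)*π.
Ratio ||u||_L² / ||u'||_L² = 3/π.
Sharp Poincaré constant on H^1_0(0, 6) is C_P = L/π = 6/π, achieved by sin(π/6·x).
This is the k = 2 harmonic; the ratio L/(kπ) is strictly less than C_P = L/π, consistent with the sharp inequality ||u||_L² ≤ C_P ||u'||_L².


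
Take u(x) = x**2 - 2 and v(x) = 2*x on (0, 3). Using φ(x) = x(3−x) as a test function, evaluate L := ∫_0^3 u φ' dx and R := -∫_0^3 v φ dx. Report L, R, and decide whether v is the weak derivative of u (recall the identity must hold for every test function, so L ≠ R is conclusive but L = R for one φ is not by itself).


LHS = -27/2, RHS = -27/2. Yes, v = u' weakly.

u(x) = x**2 - 2, classical derivative u'(x) = 2*x.
φ(x) = x(3−x), so φ'(x) = 3 - 2*x.
Note φ(0) = φ(3) = 0, so the boundary term u·φ vanishes.
LHS = ∫_0^3 u(x) φ'(x) dx = ∫_0^3 (-2*x^3 + 3*x^2 + 4*x - 6) dx. Term by term:
  ∫_0^3 -2*x^3 dx = -81/2;  ∫_0^3 3*x^2 dx = 27;  ∫_0^3 4*x dx = 18;
  ∫_0^3 -6 dx = -18.
Sum: -81/2 + 27 + 18 − 18 = -27/2.
So LHS = -27/2.
∫_0^3 v(x) φ(x) dx = ∫_0^3 (-2*x^3 + 6*x^2) dx. Term by term:
  ∫_0^3 -2*x^3 dx = -81/2;  ∫_0^3 6*x^2 dx = 54.
Sum: -81/2 + 54 = 27/2.
So RHS = -∫_0^3 v(x) φ(x) dx = -27/2.
LHS = RHS, so the identity holds for this test φ.
Moreover u is smooth here and v(x) = u'(x) = 2*x pointwise, so the identity holds for every test function. Hence v is the weak derivative of u.


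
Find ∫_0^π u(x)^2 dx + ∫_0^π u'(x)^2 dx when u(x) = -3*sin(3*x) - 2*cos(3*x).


||u||_{H^1(0,π)}^2 = 65*π

u'(x) = 6*sin(3*x) - 9*cos(3*x).
Expand u² and (u')² and integrate term by term on (0, π), using: for integers n ≥ 1, ∫_0^π sin²(nx) dx = ∫_0^π cos²(nx) dx = π/2; for n ≠ n', ∫_0^π sin(nx)sin(n'x) dx = ∫_0^π cos(nx)cos(n'x) dx = 0; and by product-to-sum, ∫_0^π sin(nx)cos(n'x) dx = ½∫_0^π [sin((n+n')x) + sin((n−n')x)] dx, which is 0 when n+n' is even and 2n/(n²−n'²) when n+n' is odd (it need not vanish on (0, π)).
  u² squared terms: (-3)²·∫sin(3x)² dx = 9·π/2 = 9*π/2;  (-2)²·∫cos(3x)² dx = 4·π/2 = 2*π.
  u² cross terms: 2·(-3)·(-2)·∫sin(3x)·cos(3x) dx = 12·(0) = 0.
  So ∫_0^π u² dx = 9*π/2 + 2*π + 0 = 13*π/2.
  (u')² squared terms: (-9)²·∫cos(3x)² dx = 81·π/2 = 81*π/2;  (6)²·∫sin(3x)² dx = 36·π/2 = 18*π.
  (u')² cross terms: 2·(-9)·(6)·∫cos(3x)·sin(3x) dx = -108·(0) = 0.
  So ∫_0^π (u')² dx = 81*π/2 + 18*π + 0 = 117*π/2.
||u||_{H^1}^2 = (13*π/2) + (117*π/2) = 65*π.


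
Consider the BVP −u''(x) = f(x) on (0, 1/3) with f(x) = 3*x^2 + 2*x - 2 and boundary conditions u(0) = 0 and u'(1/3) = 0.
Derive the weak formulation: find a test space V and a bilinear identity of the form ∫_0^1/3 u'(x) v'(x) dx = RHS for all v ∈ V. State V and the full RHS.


V = {v ∈ H^1(0, 1/3) : v(0) = 0} (test functions vanish at x = 0 where u is specified); weak form: ∫_0^1/3 u'v' dx = ∫_0^1/3 (3*x^2 + 2*x - 2) v dx for all v ∈ V.

Multiply both sides by a test function v and integrate from 0 to 1/3:
  ∫_0^1/3 −u''(x) v(x) dx = ∫_0^1/3 f(x) v(x) dx.
Integrate the LHS by parts once:
  ∫_0^1/3 −u'' v dx = −[u'(x) v(x)]_0^1/3 + ∫_0^1/3 u'(x) v'(x) dx.
Thus ∫_0^1/3 u'(x) v'(x) dx = ∫_0^1/3 f(x) v(x) dx + [u'(x) v(x)]_0^1/3.
Choose V so that boundary terms are either known or forced to vanish.
Mixed BC: u(0) = 0 (Dirichlet) and u'(1/3) = 0 (Neumann). Define V = {v ∈ H^1(0, 1/3) : v(0) = 0}. Then [u' v]_0^1/3 = u'(1/3)·v(1/3) − u'(0)·0 = 0.
Weak formulation: find u (satisfying any essential BC) such that ∫_0^1/3 u'(x) v'(x) dx = ∫_0^1/3 f v dx for all v ∈ V (Dirichlet at 0 absorbed into V; the Neumann datum at x = 1/3 is zero, so no boundary term remains).
Substituting f(x) = 3*x^2 + 2*x - 2, the right-hand side is ∫_0^1/3 (3*x^2 + 2*x - 2) v dx.


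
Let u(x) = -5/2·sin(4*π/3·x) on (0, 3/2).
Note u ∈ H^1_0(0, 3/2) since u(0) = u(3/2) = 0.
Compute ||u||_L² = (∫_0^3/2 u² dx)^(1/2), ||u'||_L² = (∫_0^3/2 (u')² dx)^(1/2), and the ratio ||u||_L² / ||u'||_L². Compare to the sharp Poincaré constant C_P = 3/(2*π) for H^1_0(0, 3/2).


||u||_L² / ||u'||_L² = 3/(4*π) < C_P = 3/(2*π).

u(x) = -5/2·sin(4*π/3·x), so u'(x) = -10*π*cos(4*π*x/3)/3.
Writing u(x) = A·sin(kπx/L) with A = -5/2 and k = 2, use ∫_0^L sin²(kπx/L) dx = L/2 and ∫_0^L cos²(kπx/L) dx = L/2.
u² = 25/4·sin²(4*π/3·x) and (u')² = 100*π^2/9·cos²(4*π/3·x), and each of sin², cos² integrates to L/2 = 3/4 over (0, 3/2).
∫_0^3/2 u² dx = 75/16, so ||u||_L² = 5*sqrt(3)/4.
∫_0^3/2 (u')² dx = 25*π^2/3, so ||u'||_L² = 5*sqrt(3)*π/3.
Ratio ||u||_L² / ||u'||_L² = 3/(4*π).
Sharp Poincaré constant on H^1_0(0, 3/2) is C_P = L/π = 3/(2*π), achieved by sin(2*π/3·x).
This is the k = 2 harmonic; the ratio L/(kπ) is strictly less than C_P = L/π, consistent with the sharp inequality ||u||_L² ≤ C_P ||u'||_L².


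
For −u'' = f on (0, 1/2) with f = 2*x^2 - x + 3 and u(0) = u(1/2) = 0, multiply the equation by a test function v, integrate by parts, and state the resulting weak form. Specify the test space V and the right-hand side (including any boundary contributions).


V = H^1_0(0, 1/2) (so v(0) = v(1/2) = 0); weak form: ∫_0^1/2 u'v' dx = ∫_0^1/2 (2*x^2 - x + 3) v dx for all v ∈ V.

Multiply both sides by a test function v and integrate from 0 to 1/2:
  ∫_0^1/2 −u''(x) v(x) dx = ∫_0^1/2 f(x) v(x) dx.
Integrate the LHS by parts once:
  ∫_0^1/2 −u'' v dx = −[u'(x) v(x)]_0^1/2 + ∫_0^1/2 u'(x) v'(x) dx.
Thus ∫_0^1/2 u'(x) v'(x) dx = ∫_0^1/2 f(x) v(x) dx + [u'(x) v(x)]_0^1/2.
Choose V so that boundary terms are either known or forced to vanish.
u is Dirichlet: u(0) = u(1/2) = 0. Let V = H^1_0(0, 1/2); then v(0) = v(1/2) = 0, and [u' v]_0^1/2 = 0.
Weak formulation: find u (satisfying any essential BC) such that ∫_0^1/2 u'(x) v'(x) dx = ∫_0^1/2 f v dx for all v ∈ V.
Substituting f(x) = 2*x^2 - x + 3, the right-hand side is ∫_0^1/2 (2*x^2 - x + 3) v dx.


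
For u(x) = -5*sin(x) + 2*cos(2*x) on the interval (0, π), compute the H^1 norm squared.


||u||_{H^1(0,π)}^2 = 200/3 + 35*π

u'(x) = -4*sin(2*x) - 5*cos(x).
Expand u² and (u')² and integrate term by term on (0, π), using: for integers n ≥ 1, ∫_0^π sin²(nx) dx = ∫_0^π cos²(nx) dx = π/2; for n ≠ n', ∫_0^π sin(nx)sin(n'x) dx = ∫_0^π cos(nx)cos(n'x) dx = 0; and by product-to-sum, ∫_0^π sin(nx)cos(n'x) dx = ½∫_0^π [sin((n+n')x) + sin((n−n')x)] dx, which is 0 when n+n' is even and 2n/(n²−n'²) when n+n' is odd (it need not vanish on (0, π)).
  u² squared terms: (-5)²·∫sin(x)² dx = 25·π/2 = 25*π/2;  (2)²·∫cos(2x)² dx = 4·π/2 = 2*π.
  u² cross terms: 2·(-5)·(2)·∫sin(x)·cos(2x) dx = -20·(-2/3) = 40/3.
  So ∫_0^π u² dx = 25*π/2 + 2*π + 40/3 = 40/3 + 29*π/2.
  (u')² squared terms: (-5)²·∫cos(x)² dx = 25·π/2 = 25*π/2;  (-4)²·∫sin(2x)² dx = 16·π/2 = 8*π.
  (u')² cross terms: 2·(-5)·(-4)·∫cos(x)·sin(2x) dx = 40·(4/3) = 160/3.
  So ∫_0^π (u')² dx = 25*π/2 + 8*π + 160/3 = 160/3 + 41*π/2.
||u||_{H^1}^2 = (40/3 + 29*π/2) + (160/3 + 41*π/2) = 200/3 + 35*π.


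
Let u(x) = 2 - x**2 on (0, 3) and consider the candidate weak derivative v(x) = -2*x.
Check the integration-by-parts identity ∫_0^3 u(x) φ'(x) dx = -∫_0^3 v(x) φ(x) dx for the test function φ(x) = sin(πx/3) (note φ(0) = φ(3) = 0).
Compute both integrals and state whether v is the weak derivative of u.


LHS = 18/π, RHS = 18/π. Yes, v = u' weakly.

u(x) = 2 - x**2, classical derivative u'(x) = -2*x.
φ(x) = sin(πx/3), so φ'(x) = π*cos(π*x/3)/3.
Note φ(0) = φ(3) = 0, so the boundary term u·φ vanishes.
LHS = ∫_0^3 u(x) φ'(x) dx = ∫_0^3 (-π*x^2*cos(π*x/3)/3 + 2*π*cos(π*x/3)/3) dx. Term by term:
  ∫_0^3 2*π*cos(π*x/3)/3 dx = 0;  ∫_0^3 -π*x^2*cos(π*x/3)/3 dx = 18/π.
Sum: 0 + 18/π = 18/π.
So LHS = 18/π.
∫_0^3 v(x) φ(x) dx = ∫_0^3 (-2*x*sin(π*x/3)) dx. Term by term:
  ∫_0^3 -2*x*sin(π*x/3) dx = -18/π.
So RHS = -∫_0^3 v(x) φ(x) dx = 18/π.
LHS = RHS, so the identity holds for this test φ.
Moreover u is smooth here and v(x) = u'(x) = -2*x pointwise, so the identity holds for every test function. Hence v is the weak derivative of u.


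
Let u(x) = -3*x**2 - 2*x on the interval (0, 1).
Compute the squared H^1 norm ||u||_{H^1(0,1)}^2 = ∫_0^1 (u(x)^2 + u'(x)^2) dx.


||u||_{H^1}^2 = 512/15

The H^1 norm (squared) on an interval (0, L) is
  ||u||_{H^1}^2 = ∫_0^L u(x)^2 dx + ∫_0^L u'(x)^2 dx.
Compute u'(x) = -6*x - 2.
Then u(x)^2 = 9*x**4 + 12*x**3 + 4*x**2 and u'(x)^2 = 36*x**2 + 24*x + 4.
Integrate each monomial from 0 to 1 using ∫_0^1 c·x^n dx = c·1^(n+1)/(n+1):
  ∫_0^1 u(x)^2 dx = ∫_0^1 (9*x^4 + 12*x^3 + 4*x^2) dx. Term by term:
    ∫_0^1 9*x^4 dx = 9/5;  ∫_0^1 12*x^3 dx = 3;  ∫_0^1 4*x^2 dx = 4/3.
  Sum: 9/5 + 3 + 4/3 = 92/15.
  ∫_0^1 u'(x)^2 dx = ∫_0^1 (36*x^2 + 24*x + 4) dx. Term by term:
    ∫_0^1 36*x^2 dx = 12;  ∫_0^1 24*x dx = 12;  ∫_0^1 4 dx = 4.
  Sum: 12 + 12 + 4 = 28.
Adding: ||u||_{H^1}^2 = 92/15 + 28 = 512/15.


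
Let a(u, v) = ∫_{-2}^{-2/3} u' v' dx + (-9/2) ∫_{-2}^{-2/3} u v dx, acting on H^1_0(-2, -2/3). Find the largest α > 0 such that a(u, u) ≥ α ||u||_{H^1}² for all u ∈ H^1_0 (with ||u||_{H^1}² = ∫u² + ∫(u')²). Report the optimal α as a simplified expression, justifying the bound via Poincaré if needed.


α = 9*(-8 + π^2)/(16 + 9*π^2)

Coercivity of a(·,·) on H^1_0(-2, -2/3) means a(u, u) ≥ α ||u||_{H^1}² for every u ∈ H^1_0.
The interval has length L = 4/3, and Poincaré/coercivity depend only on L. Here a(u, u) = ∫(u')² + (-9/2)·∫u².
Here c = -9/2 < 0 with |c| < (π/L)² = 9*π^2/16, so coercivity still holds. The condition a(u,u) ≥ α||u||_{H^1}² reads (1−α)∫(u')² ≥ (α−c)∫u². Any admissible α is ≤ 1 (rapidly oscillating u have ∫u²/∫(u')² → 0), and α = 1 would force 0 ≥ (1−c)∫u², impossible since c < 1; so 1−α > 0. By the sharp Poincaré inequality on H^1_0 of an interval of length L, ∫(u')² ≥ (π/L)²∫u² with equality for the first sine mode sin(π(x−x₀)/L) (x₀ the left endpoint), so the inequality holds for all u iff (1−α)(π/L)² ≥ α − c, i.e. α ≤ ((π/L)² + c)/((π/L)² + 1) = (1 + c(L/π)²)/(1 + (L/π)²). (Direct route, valid since c ≤ 0: Poincaré gives c∫u² ≥ c(L/π)²∫(u')², so a(u,u) ≥ (1 + c(L/π)²)∫(u')², while ||u||_{H^1}² ≤ (1 + (L/π)²)∫(u')²; dividing yields the same α.) With (π/L)² = 9*π^2/16 and c = -9/2, the largest admissible constant is α = ((π/L)² + c)/((π/L)² + 1).
Simplifying, α = 9*(-8 + π^2)/(16 + 9*π^2).


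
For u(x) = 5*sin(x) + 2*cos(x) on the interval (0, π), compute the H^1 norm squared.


||u||_{H^1(0,π)}^2 = 29*π

u'(x) = -2*sin(x) + 5*cos(x).
Expand u² and (u')² and integrate term by term on (0, π), using: for integers n ≥ 1, ∫_0^π sin²(nx) dx = ∫_0^π cos²(nx) dx = π/2; for n ≠ n', ∫_0^π sin(nx)sin(n'x) dx = ∫_0^π cos(nx)cos(n'x) dx = 0; and by product-to-sum, ∫_0^π sin(nx)cos(n'x) dx = ½∫_0^π [sin((n+n')x) + sin((n−n')x)] dx, which is 0 when n+n' is even and 2n/(n²−n'²) when n+n' is odd (it need not vanish on (0, π)).
  u² squared terms: (2)²·∫cos(x)² dx = 4·π/2 = 2*π;  (5)²·∫sin(x)² dx = 25·π/2 = 25*π/2.
  u² cross terms: 2·(2)·(5)·∫cos(x)·sin(x) dx = 20·(0) = 0.
  So ∫_0^π u² dx = 2*π + 25*π/2 + 0 = 29*π/2.
  (u')² squared terms: (-2)²·∫sin(x)² dx = 4·π/2 = 2*π;  (5)²·∫cos(x)² dx = 25·π/2 = 25*π/2.
  (u')² cross terms: 2·(-2)·(5)·∫sin(x)·cos(x) dx = -20·(0) = 0.
  So ∫_0^π (u')² dx = 2*π + 25*π/2 + 0 = 29*π/2.
||u||_{H^1}^2 = (29*π/2) + (29*π/2) = 29*π.


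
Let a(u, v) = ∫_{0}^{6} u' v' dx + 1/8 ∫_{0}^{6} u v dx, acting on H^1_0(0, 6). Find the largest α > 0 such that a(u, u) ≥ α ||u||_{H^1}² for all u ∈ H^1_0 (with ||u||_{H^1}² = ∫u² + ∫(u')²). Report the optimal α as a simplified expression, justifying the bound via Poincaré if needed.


α = (9/2 + π^2)/(π^2 + 36)

Coercivity of a(·,·) on H^1_0(0, 6) means a(u, u) ≥ α ||u||_{H^1}² for every u ∈ H^1_0.
The interval has length L = 6, and Poincaré/coercivity depend only on L. Here a(u, u) = ∫(u')² + (1/8)·∫u².
Here 0 < c = 1/8 < 1. The condition a(u,u) ≥ α||u||_{H^1}² reads (1−α)∫(u')² ≥ (α−c)∫u². Any admissible α is ≤ 1 (rapidly oscillating u have ∫u²/∫(u')² → 0), and α = 1 would force 0 ≥ (1−c)∫u², impossible since c < 1; so 1−α > 0. By the sharp Poincaré inequality on H^1_0 of an interval of length L, ∫(u')² ≥ (π/L)²∫u² with equality for the first sine mode sin(π(x−x₀)/L) (x₀ the left endpoint), so the inequality holds for all u iff (1−α)(π/L)² ≥ α − c, i.e. α ≤ ((π/L)² + c)/((π/L)² + 1) = (1 + c(L/π)²)/(1 + (L/π)²). With (π/L)² = π^2/36 and c = 1/8, the largest admissible constant is α = ((π/L)² + c)/((π/L)² + 1).
Simplifying, α = (9/2 + π^2)/(π^2 + 36).


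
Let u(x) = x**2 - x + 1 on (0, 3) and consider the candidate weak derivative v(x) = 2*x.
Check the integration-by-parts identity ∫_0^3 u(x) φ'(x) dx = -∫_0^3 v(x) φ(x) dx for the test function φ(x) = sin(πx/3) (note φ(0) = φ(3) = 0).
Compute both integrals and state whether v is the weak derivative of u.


LHS = -12/π, RHS = -18/π. No, v is not the weak derivative of u.

u(x) = x**2 - x + 1, classical derivative u'(x) = 2*x - 1.
φ(x) = sin(πx/3), so φ'(x) = π*cos(π*x/3)/3.
Note φ(0) = φ(3) = 0, so the boundary term u·φ vanishes.
LHS = ∫_0^3 u(x) φ'(x) dx = ∫_0^3 (π*x^2*cos(π*x/3)/3 - π*x*cos(π*x/3)/3 + π*cos(π*x/3)/3) dx. Term by term:
  ∫_0^3 π*cos(π*x/3)/3 dx = 0;  ∫_0^3 -π*x*cos(π*x/3)/3 dx = 6/π;  ∫_0^3 π*x^2*cos(π*x/3)/3 dx = -18/π.
Sum: 0 + 6/π − 18/π = -12/π.
So LHS = -12/π.
∫_0^3 v(x) φ(x) dx = ∫_0^3 (2*x*sin(π*x/3)) dx. Term by term:
  ∫_0^3 2*x*sin(π*x/3) dx = 18/π.
So RHS = -∫_0^3 v(x) φ(x) dx = -18/π.
LHS − RHS = 6/π ≠ 0, so the identity fails.
(For a valid weak derivative the identity must hold for EVERY test function, in particular this one. The failure shows v is NOT the weak derivative of u.)
Correct weak derivative would be u'(x) = 2*x - 1.


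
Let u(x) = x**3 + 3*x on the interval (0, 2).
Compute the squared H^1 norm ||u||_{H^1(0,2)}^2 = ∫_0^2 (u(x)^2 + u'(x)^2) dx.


||u||_{H^1}^2 = 1430/7

The H^1 norm (squared) on an interval (0, L) is
  ||u||_{H^1}^2 = ∫_0^L u(x)^2 dx + ∫_0^L u'(x)^2 dx.
Compute u'(x) = 3*x**2 + 3.
Then u(x)^2 = x**6 + 6*x**4 + 9*x**2 and u'(x)^2 = 9*x**4 + 18*x**2 + 9.
Integrate each monomial from 0 to 2 using ∫_0^2 c·x^n dx = c·2^(n+1)/(n+1):
  ∫_0^2 u(x)^2 dx = ∫_0^2 (x^6 + 6*x^4 + 9*x^2) dx. Term by term:
    ∫_0^2 x^6 dx = 128/7;  ∫_0^2 6*x^4 dx = 192/5;  ∫_0^2 9*x^2 dx = 24.
  Sum: 128/7 + 192/5 + 24 = 2824/35.
  ∫_0^2 u'(x)^2 dx = ∫_0^2 (9*x^4 + 18*x^2 + 9) dx. Term by term:
    ∫_0^2 9*x^4 dx = 288/5;  ∫_0^2 18*x^2 dx = 48;  ∫_0^2 9 dx = 18.
  Sum: 288/5 + 48 + 18 = 618/5.
Adding: ||u||_{H^1}^2 = 2824/35 + 618/5 = 1430/7.


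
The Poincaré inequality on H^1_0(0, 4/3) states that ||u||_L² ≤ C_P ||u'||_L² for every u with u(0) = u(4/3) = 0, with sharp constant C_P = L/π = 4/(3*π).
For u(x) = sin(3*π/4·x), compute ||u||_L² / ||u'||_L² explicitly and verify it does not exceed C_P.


||u||_L² / ||u'||_L² = 4/(3*π) = C_P.

u(x) = sin(3*π/4·x), so u'(x) = 3*π*cos(3*π*x/4)/4.
Writing u(x) = A·sin(kπx/L) with A = 1 and k = 1, use ∫_0^L sin²(kπx/L) dx = L/2 and ∫_0^L cos²(kπx/L) dx = L/2.
u² = 1·sin²(3*π/4·x) and (u')² = 9*π^2/16·cos²(3*π/4·x), and each of sin², cos² integrates to L/2 = 2/3 over (0, 4/3).
∫_0^4/3 u² dx = 2/3, so ||u||_L² = sqrt(6)/3.
∫_0^4/3 (u')² dx = 3*π^2/8, so ||u'||_L² = sqrt(6)*π/4.
Ratio ||u||_L² / ||u'||_L² = 4/(3*π).
Sharp Poincaré constant on H^1_0(0, 4/3) is C_P = L/π = 4/(3*π), achieved by sin(3*π/4·x).
This is the k = 1 eigenfunction (up to amplitude), so the ratio equals the sharp Poincaré constant exactly.


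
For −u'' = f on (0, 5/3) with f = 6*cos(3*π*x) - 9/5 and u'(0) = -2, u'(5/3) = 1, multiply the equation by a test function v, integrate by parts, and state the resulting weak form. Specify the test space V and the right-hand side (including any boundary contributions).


V = H^1(0, 5/3) (v unrestricted at boundary; u is determined up to an additive constant); weak form: ∫_0^5/3 u'v' dx = ∫_0^5/3 (6*cos(3*π*x) - 9/5) v dx + v(5/3) + 2·v(0) for all v ∈ V.

Multiply both sides by a test function v and integrate from 0 to 5/3:
  ∫_0^5/3 −u''(x) v(x) dx = ∫_0^5/3 f(x) v(x) dx.
Integrate the LHS by parts once:
  ∫_0^5/3 −u'' v dx = −[u'(x) v(x)]_0^5/3 + ∫_0^5/3 u'(x) v'(x) dx.
Thus ∫_0^5/3 u'(x) v'(x) dx = ∫_0^5/3 f(x) v(x) dx + [u'(x) v(x)]_0^5/3.
Choose V so that boundary terms are either known or forced to vanish.
u has inhomogeneous Neumann u'(0) = -2, u'(5/3) = 1. [u' v]_0^5/3 = (1)·v(5/3) − (-2)·v(0) = v(5/3) + 2·v(0). Take V = H^1(0, 5/3); boundary term becomes part of RHS.
Weak formulation: find u (satisfying any essential BC) such that ∫_0^5/3 u'(x) v'(x) dx = ∫_0^5/3 f v dx + v(5/3) + 2·v(0) for all v ∈ V (Neumann data are natural BCs: they enter the RHS as boundary terms).
Substituting f(x) = 6*cos(3*π*x) - 9/5, the right-hand side is ∫_0^5/3 (6*cos(3*π*x) - 9/5) v dx + v(5/3) + 2·v(0).
Compatibility check (pure Neumann): taking v ≡ 1 ∈ V gives 0 = ∫_0^5/3 f dx + (1) − (-2), i.e. ∫_0^5/3 f dx must equal u'(0) − u'(5/3) = -3. Indeed ∫_0^5/3 (6*cos(3*π*x) - 9/5) dx = -3, so the data are compatible. The solution is then unique only up to an additive constant (fix it e.g. by requiring ∫_0^5/3 u dx = 0).
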